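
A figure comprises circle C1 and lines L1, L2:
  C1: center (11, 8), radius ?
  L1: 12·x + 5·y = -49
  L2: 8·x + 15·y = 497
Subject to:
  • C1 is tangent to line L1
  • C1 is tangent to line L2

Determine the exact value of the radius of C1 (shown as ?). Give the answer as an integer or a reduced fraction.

1. [C1‖L1]  r_C1² − 289 = 0  ⇒  r_C1 = 17 (r>0 drops 1)
2. [C1‖L2]  r_C1² − 289 = 0  ⇒  r_C1 = 17 (r>0 drops 1)

17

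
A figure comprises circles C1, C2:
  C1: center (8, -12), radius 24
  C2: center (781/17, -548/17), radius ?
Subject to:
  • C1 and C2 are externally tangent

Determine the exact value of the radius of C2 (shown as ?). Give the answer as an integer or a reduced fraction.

1. [ext C1·C2]  r_C2² + 48r_C2 − 1273 = 0  ⇒  r_C2 = 19 (r>0 drops 1)

19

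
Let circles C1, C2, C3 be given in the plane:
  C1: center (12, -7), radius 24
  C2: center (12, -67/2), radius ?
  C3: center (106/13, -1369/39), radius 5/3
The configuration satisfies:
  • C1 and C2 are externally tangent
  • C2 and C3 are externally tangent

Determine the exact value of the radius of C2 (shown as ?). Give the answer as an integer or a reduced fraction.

5/2

1. [ext C1·C2]  r_C2² + 48r_C2 − 505/4 = 0  ⇒  r_C2 = 5/2 (r>0 drops 1)
2. [ext C2·C3]  r_C2² + (10/3)r_C2 − 175/12 = 0  ⇒  r_C2 = 5/2 (r>0 drops 1)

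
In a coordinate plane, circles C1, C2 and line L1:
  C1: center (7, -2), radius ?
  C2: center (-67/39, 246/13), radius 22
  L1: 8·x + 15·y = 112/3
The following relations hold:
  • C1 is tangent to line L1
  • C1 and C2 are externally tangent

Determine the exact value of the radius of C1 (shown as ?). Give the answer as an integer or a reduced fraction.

1. [C1‖L1]  r_C1² − 4/9 = 0  ⇒  r_C1 = 2/3 (r>0 drops 1)
2. [ext C1·C2]  r_C1² + 44r_C1 − 268/9 = 0  ⇒  r_C1 = 2/3 (r>0 drops 1)

2/3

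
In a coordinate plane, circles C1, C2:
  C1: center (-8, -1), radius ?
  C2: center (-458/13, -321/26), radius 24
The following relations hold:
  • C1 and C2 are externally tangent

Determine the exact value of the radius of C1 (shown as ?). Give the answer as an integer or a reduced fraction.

11/2

1. [ext C1·C2]  r_C1² + 48r_C1 − 1177/4 = 0  ⇒  r_C1 = 11/2 (r>0 drops 1)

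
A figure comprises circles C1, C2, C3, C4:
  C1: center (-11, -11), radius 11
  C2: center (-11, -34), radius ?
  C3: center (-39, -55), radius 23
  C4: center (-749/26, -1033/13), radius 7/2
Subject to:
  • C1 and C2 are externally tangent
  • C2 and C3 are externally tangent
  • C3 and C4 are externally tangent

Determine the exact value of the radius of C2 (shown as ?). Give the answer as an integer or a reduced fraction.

12

1. [ext C1·C2]  r_C2² + 22r_C2 − 408 = 0  ⇒  r_C2 = 12 (r>0 drops 1)
2. [ext C2·C3]  r_C2² + 46r_C2 − 696 = 0  ⇒  r_C2 = 12 (r>0 drops 1)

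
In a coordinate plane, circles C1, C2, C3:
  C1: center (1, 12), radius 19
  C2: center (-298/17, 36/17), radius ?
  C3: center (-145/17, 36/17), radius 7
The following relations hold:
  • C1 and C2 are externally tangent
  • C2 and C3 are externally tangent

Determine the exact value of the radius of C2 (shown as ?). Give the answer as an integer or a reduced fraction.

1. [ext C1·C2]  r_C2² + 38r_C2 − 80 = 0  ⇒  r_C2 = 2 (r>0 drops 1)
2. [ext C2·C3]  r_C2² + 14r_C2 − 32 = 0  ⇒  r_C2 = 2 (r>0 drops 1)

2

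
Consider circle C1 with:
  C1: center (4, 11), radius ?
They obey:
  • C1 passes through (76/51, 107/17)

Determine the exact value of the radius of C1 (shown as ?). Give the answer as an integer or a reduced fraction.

16/3

1. [C1∋P]  r_C1² − 256/9 = 0  ⇒  r_C1 = 16/3 (r>0 drops 1)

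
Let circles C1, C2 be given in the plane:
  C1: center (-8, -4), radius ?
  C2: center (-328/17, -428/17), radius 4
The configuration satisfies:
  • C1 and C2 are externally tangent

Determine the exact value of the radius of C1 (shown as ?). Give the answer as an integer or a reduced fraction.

1. [ext C1·C2]  r_C1² + 8r_C1 − 560 = 0  ⇒  r_C1 = 20 (r>0 drops 1)

20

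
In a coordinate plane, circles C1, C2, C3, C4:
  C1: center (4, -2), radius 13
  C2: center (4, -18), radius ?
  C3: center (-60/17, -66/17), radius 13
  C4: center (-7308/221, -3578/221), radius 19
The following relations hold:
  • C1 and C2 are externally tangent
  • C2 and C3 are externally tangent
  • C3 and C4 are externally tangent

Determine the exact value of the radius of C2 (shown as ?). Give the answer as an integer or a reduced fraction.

3

1. [ext C1·C2]  r_C2² + 26r_C2 − 87 = 0  ⇒  r_C2 = 3 (r>0 drops 1)
2. [ext C2·C3]  r_C2² + 26r_C2 − 87 = 0  ⇒  r_C2 = 3 (r>0 drops 1)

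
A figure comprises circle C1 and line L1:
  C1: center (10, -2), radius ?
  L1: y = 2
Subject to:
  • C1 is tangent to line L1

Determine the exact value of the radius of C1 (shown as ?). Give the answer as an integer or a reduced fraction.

1. [C1‖L1]  r_C1² − 16 = 0  ⇒  r_C1 = 4 (r>0 drops 1)

4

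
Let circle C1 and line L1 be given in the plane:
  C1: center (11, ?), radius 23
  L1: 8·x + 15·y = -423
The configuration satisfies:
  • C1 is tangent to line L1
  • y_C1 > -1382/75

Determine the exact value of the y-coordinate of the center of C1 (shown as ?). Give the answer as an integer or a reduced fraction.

-8

1. [C1‖L1]  y_C1² + (1022/15)y_C1 + 7216/15 = 0  ⇒  y_C1 = -902/15 or -8
2. given y_C1 > -1382/75: keep -8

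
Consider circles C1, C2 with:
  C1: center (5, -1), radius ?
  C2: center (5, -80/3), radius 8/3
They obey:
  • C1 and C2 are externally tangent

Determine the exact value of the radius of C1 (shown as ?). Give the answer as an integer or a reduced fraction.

1. [ext C1·C2]  r_C1² + (16/3)r_C1 − 1955/3 = 0  ⇒  r_C1 = 23 (r>0 drops 1)

23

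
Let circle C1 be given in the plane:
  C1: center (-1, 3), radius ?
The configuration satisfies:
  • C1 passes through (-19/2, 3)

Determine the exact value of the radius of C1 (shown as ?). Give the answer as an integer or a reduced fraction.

1. [C1∋P]  r_C1² − 289/4 = 0  ⇒  r_C1 = 17/2 (r>0 drops 1)

17/2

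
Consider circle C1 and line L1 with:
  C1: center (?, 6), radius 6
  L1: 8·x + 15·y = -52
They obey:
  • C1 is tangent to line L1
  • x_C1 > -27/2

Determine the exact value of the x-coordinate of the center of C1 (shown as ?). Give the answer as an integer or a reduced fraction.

-5

1. [C1‖L1]  x_C1² + (71/2)x_C1 + 305/2 = 0  ⇒  x_C1 = -61/2 or -5
2. given x_C1 > -27/2: keep -5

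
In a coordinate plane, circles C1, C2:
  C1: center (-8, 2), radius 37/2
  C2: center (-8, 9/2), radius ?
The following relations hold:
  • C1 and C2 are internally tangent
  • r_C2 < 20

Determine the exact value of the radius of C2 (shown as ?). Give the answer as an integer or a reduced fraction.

16

1. [int C1,C2]  r_C2² − 37r_C2 + 336 = 0  ⇒  r_C2 = 16 or 21
2. given r_C2 < 20: keep 16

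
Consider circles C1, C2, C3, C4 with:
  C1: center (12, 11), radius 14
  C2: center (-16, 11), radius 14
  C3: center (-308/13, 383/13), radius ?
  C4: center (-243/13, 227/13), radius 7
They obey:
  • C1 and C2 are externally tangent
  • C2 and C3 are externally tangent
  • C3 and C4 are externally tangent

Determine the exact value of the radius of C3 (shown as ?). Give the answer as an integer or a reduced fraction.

1. [ext C2·C3]  r_C3² + 28r_C3 − 204 = 0  ⇒  r_C3 = 6 (r>0 drops 1)
2. [ext C3·C4]  r_C3² + 14r_C3 − 120 = 0  ⇒  r_C3 = 6 (r>0 drops 1)

6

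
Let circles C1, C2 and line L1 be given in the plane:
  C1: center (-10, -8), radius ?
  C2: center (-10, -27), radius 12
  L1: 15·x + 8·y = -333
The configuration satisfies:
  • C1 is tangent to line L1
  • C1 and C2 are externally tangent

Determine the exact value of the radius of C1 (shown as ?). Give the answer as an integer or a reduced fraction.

1. [C1‖L1]  r_C1² − 49 = 0  ⇒  r_C1 = 7 (r>0 drops 1)
2. [ext C1·C2]  r_C1² + 24r_C1 − 217 = 0  ⇒  r_C1 = 7 (r>0 drops 1)

7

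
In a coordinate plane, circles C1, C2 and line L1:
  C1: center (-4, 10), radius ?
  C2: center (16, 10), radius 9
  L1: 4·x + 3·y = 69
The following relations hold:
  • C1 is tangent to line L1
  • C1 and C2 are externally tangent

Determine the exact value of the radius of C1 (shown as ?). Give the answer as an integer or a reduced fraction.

11

1. [C1‖L1]  r_C1² − 121 = 0  ⇒  r_C1 = 11 (r>0 drops 1)
2. [ext C1·C2]  r_C1² + 18r_C1 − 319 = 0  ⇒  r_C1 = 11 (r>0 drops 1)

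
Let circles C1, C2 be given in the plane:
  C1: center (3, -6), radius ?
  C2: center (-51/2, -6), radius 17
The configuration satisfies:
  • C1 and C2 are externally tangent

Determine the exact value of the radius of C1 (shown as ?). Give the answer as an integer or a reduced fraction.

23/2

1. [ext C1·C2]  r_C1² + 34r_C1 − 2093/4 = 0  ⇒  r_C1 = 23/2 (r>0 drops 1)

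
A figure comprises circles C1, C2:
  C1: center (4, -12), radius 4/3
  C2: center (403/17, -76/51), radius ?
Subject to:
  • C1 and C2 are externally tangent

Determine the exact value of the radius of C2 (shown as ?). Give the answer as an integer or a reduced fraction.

1. [ext C1·C2]  r_C2² + (8/3)r_C2 − 497 = 0  ⇒  r_C2 = 21 (r>0 drops 1)

21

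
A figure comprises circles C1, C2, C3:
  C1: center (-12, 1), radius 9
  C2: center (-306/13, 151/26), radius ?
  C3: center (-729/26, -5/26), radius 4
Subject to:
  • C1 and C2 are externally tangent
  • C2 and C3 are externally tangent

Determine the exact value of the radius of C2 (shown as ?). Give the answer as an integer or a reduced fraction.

7/2

1. [ext C1·C2]  r_C2² + 18r_C2 − 301/4 = 0  ⇒  r_C2 = 7/2 (r>0 drops 1)
2. [ext C2·C3]  r_C2² + 8r_C2 − 161/4 = 0  ⇒  r_C2 = 7/2 (r>0 drops 1)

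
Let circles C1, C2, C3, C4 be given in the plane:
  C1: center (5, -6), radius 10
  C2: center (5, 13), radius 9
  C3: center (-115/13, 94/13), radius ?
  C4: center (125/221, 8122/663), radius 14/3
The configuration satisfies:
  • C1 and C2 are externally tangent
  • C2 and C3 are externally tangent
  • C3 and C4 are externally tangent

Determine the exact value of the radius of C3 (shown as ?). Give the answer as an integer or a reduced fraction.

6

1. [ext C2·C3]  r_C3² + 18r_C3 − 144 = 0  ⇒  r_C3 = 6 (r>0 drops 1)
2. [ext C3·C4]  r_C3² + (28/3)r_C3 − 92 = 0  ⇒  r_C3 = 6 (r>0 drops 1)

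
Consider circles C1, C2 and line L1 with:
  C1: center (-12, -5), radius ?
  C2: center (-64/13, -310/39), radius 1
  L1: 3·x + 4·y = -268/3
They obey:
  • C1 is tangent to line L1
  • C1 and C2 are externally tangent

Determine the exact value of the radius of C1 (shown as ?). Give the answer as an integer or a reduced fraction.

1. [C1‖L1]  r_C1² − 400/9 = 0  ⇒  r_C1 = 20/3 (r>0 drops 1)
2. [ext C1·C2]  r_C1² + 2r_C1 − 520/9 = 0  ⇒  r_C1 = 20/3 (r>0 drops 1)

20/3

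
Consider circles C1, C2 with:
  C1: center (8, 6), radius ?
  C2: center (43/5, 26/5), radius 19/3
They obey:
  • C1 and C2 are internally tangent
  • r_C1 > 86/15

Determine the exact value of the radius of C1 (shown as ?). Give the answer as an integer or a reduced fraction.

1. [int C1,C2]  r_C1² − (38/3)r_C1 + 352/9 = 0  ⇒  r_C1 = 16/3 or 22/3
2. given r_C1 > 86/15: keep 22/3

22/3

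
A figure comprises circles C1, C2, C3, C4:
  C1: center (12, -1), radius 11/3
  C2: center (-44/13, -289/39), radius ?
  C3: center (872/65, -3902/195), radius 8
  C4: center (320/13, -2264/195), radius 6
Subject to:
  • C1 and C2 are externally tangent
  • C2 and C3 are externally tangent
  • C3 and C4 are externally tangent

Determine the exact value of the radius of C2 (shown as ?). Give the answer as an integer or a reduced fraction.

1. [ext C1·C2]  r_C2² + (22/3)r_C2 − 793/3 = 0  ⇒  r_C2 = 13 (r>0 drops 1)
2. [ext C2·C3]  r_C2² + 16r_C2 − 377 = 0  ⇒  r_C2 = 13 (r>0 drops 1)

13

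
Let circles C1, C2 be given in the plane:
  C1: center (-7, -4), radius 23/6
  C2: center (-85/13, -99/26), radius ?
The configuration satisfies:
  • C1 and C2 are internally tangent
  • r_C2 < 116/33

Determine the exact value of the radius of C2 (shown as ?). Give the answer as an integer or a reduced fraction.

10/3

1. [int C1,C2]  r_C2² − (23/3)r_C2 + 130/9 = 0  ⇒  r_C2 = 10/3 or 13/3
2. given r_C2 < 116/33: keep 10/3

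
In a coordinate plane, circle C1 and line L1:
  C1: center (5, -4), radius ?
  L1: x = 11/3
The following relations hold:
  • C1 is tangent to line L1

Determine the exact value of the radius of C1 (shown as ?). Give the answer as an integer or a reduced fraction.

1. [C1‖L1]  r_C1² − 16/9 = 0  ⇒  r_C1 = 4/3 (r>0 drops 1)

4/3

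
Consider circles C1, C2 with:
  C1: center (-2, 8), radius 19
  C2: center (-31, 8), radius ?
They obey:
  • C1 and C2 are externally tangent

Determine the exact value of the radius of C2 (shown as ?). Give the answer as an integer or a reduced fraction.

10

1. [ext C1·C2]  r_C2² + 38r_C2 − 480 = 0  ⇒  r_C2 = 10 (r>0 drops 1)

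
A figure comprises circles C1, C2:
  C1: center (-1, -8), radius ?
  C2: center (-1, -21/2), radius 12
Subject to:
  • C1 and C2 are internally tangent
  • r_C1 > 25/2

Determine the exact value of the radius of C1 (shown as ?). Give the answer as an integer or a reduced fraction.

1. [int C1,C2]  r_C1² − 24r_C1 + 551/4 = 0  ⇒  r_C1 = 19/2 or 29/2
2. given r_C1 > 25/2: keep 29/2

29/2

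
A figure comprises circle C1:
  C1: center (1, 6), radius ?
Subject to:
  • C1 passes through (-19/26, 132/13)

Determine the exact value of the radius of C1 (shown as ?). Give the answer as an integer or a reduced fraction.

9/2

1. [C1∋P]  r_C1² − 81/4 = 0  ⇒  r_C1 = 9/2 (r>0 drops 1)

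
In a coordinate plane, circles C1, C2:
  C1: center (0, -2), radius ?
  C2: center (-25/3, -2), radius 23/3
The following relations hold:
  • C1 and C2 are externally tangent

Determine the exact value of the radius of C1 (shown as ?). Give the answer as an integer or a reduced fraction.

2/3

1. [ext C1·C2]  r_C1² + (46/3)r_C1 − 32/3 = 0  ⇒  r_C1 = 2/3 (r>0 drops 1)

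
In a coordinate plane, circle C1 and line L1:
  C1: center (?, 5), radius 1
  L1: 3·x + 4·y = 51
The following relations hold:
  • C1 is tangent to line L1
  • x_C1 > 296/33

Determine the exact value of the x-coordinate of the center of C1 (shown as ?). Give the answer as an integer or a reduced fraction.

1. [C1‖L1]  x_C1² − (62/3)x_C1 + 104 = 0  ⇒  x_C1 = 26/3 or 12
2. given x_C1 > 296/33: keep 12

12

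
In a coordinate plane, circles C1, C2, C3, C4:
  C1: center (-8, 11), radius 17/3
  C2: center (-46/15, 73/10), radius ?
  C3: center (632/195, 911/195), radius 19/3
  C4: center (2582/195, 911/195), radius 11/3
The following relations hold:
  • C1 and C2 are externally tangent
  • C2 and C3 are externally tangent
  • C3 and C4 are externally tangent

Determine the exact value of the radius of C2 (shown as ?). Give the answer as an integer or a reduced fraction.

1. [ext C1·C2]  r_C2² + (34/3)r_C2 − 71/12 = 0  ⇒  r_C2 = 1/2 (r>0 drops 1)
2. [ext C2·C3]  r_C2² + (38/3)r_C2 − 79/12 = 0  ⇒  r_C2 = 1/2 (r>0 drops 1)

1/2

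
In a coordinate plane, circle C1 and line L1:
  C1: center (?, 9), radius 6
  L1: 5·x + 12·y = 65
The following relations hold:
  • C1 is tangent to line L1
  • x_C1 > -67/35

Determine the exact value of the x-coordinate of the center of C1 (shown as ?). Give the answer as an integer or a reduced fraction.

7

1. [C1‖L1]  x_C1² + (86/5)x_C1 − 847/5 = 0  ⇒  x_C1 = -121/5 or 7
2. given x_C1 > -67/35: keep 7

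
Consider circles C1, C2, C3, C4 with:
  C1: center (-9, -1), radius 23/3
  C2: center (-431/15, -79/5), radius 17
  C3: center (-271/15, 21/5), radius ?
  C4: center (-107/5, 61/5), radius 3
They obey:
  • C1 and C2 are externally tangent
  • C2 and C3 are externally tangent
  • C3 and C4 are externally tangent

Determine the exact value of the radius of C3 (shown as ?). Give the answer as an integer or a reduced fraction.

17/3

1. [ext C2·C3]  r_C3² + 34r_C3 − 2023/9 = 0  ⇒  r_C3 = 17/3 (r>0 drops 1)
2. [ext C3·C4]  r_C3² + 6r_C3 − 595/9 = 0  ⇒  r_C3 = 17/3 (r>0 drops 1)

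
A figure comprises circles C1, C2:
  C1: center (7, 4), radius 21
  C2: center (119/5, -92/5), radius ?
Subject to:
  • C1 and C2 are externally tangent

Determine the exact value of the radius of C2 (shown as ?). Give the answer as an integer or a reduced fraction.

1. [ext C1·C2]  r_C2² + 42r_C2 − 343 = 0  ⇒  r_C2 = 7 (r>0 drops 1)

7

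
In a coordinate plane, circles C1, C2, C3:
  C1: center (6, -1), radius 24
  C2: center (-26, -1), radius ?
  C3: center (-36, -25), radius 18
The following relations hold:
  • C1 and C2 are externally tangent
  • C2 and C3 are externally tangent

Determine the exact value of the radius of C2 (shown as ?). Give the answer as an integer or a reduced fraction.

8

1. [ext C1·C2]  r_C2² + 48r_C2 − 448 = 0  ⇒  r_C2 = 8 (r>0 drops 1)
2. [ext C2·C3]  r_C2² + 36r_C2 − 352 = 0  ⇒  r_C2 = 8 (r>0 drops 1)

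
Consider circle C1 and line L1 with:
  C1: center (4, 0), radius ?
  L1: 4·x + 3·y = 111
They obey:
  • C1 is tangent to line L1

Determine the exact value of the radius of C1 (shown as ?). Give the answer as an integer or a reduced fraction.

1. [C1‖L1]  r_C1² − 361 = 0  ⇒  r_C1 = 19 (r>0 drops 1)

19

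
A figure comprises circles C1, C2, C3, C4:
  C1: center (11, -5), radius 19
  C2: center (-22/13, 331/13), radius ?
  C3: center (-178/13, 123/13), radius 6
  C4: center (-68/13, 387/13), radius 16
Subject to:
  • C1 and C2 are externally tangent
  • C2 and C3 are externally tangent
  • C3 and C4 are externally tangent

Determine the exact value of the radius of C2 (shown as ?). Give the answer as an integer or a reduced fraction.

14

1. [ext C1·C2]  r_C2² + 38r_C2 − 728 = 0  ⇒  r_C2 = 14 (r>0 drops 1)
2. [ext C2·C3]  r_C2² + 12r_C2 − 364 = 0  ⇒  r_C2 = 14 (r>0 drops 1)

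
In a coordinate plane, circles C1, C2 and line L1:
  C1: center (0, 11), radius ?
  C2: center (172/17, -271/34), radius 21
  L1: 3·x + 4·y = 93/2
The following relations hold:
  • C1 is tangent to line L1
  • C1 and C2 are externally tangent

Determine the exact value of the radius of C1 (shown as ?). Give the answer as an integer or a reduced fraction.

1/2

1. [C1‖L1]  r_C1² − 1/4 = 0  ⇒  r_C1 = 1/2 (r>0 drops 1)
2. [ext C1·C2]  r_C1² + 42r_C1 − 85/4 = 0  ⇒  r_C1 = 1/2 (r>0 drops 1)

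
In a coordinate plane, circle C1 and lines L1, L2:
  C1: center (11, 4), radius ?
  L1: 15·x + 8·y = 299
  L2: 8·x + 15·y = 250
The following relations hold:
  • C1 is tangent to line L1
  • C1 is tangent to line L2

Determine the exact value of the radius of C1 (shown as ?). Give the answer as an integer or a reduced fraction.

6

1. [C1‖L1]  r_C1² − 36 = 0  ⇒  r_C1 = 6 (r>0 drops 1)
2. [C1‖L2]  r_C1² − 36 = 0  ⇒  r_C1 = 6 (r>0 drops 1)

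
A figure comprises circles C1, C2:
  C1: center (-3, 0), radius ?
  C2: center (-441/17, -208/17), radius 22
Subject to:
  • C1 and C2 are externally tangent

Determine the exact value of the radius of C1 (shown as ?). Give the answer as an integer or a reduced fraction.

4

1. [ext C1·C2]  r_C1² + 44r_C1 − 192 = 0  ⇒  r_C1 = 4 (r>0 drops 1)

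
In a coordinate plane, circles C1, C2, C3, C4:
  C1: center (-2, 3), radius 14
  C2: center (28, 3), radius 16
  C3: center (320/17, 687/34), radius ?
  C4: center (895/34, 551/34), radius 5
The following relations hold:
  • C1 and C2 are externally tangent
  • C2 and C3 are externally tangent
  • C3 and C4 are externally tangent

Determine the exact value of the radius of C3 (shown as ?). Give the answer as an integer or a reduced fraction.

7/2

1. [ext C2·C3]  r_C3² + 32r_C3 − 497/4 = 0  ⇒  r_C3 = 7/2 (r>0 drops 1)
2. [ext C3·C4]  r_C3² + 10r_C3 − 189/4 = 0  ⇒  r_C3 = 7/2 (r>0 drops 1)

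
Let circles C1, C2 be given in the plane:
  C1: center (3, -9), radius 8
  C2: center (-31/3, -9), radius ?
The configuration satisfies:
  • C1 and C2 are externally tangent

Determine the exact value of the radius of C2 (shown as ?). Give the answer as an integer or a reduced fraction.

16/3

1. [ext C1·C2]  r_C2² + 16r_C2 − 1024/9 = 0  ⇒  r_C2 = 16/3 (r>0 drops 1)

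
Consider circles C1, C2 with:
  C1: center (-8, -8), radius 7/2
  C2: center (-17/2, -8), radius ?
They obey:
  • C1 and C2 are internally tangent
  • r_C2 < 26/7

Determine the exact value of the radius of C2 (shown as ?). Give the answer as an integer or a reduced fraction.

1. [int C1,C2]  r_C2² − 7r_C2 + 12 = 0  ⇒  r_C2 = 3 or 4
2. given r_C2 < 26/7: keep 3

3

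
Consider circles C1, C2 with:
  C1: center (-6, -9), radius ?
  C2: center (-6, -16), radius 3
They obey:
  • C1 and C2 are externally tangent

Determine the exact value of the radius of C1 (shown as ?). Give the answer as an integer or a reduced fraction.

4

1. [ext C1·C2]  r_C1² + 6r_C1 − 40 = 0  ⇒  r_C1 = 4 (r>0 drops 1)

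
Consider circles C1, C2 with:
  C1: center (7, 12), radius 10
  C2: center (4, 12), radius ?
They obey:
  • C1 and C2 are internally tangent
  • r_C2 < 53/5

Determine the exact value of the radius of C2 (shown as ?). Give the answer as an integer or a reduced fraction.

7

1. [int C1,C2]  r_C2² − 20r_C2 + 91 = 0  ⇒  r_C2 = 7 or 13
2. given r_C2 < 53/5: keep 7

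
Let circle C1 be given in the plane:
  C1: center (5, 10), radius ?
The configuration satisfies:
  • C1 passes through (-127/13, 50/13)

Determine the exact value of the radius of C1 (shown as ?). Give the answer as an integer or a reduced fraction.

1. [C1∋P]  r_C1² − 256 = 0  ⇒  r_C1 = 16 (r>0 drops 1)

16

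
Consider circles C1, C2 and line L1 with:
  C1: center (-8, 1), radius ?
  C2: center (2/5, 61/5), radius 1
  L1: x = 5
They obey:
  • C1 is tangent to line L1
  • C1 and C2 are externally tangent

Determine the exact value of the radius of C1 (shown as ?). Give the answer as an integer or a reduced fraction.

13

1. [C1‖L1]  r_C1² − 169 = 0  ⇒  r_C1 = 13 (r>0 drops 1)
2. [ext C1·C2]  r_C1² + 2r_C1 − 195 = 0  ⇒  r_C1 = 13 (r>0 drops 1)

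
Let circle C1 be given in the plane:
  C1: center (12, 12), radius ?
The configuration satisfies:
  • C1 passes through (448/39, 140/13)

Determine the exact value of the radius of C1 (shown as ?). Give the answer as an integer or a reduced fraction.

1. [C1∋P]  r_C1² − 16/9 = 0  ⇒  r_C1 = 4/3 (r>0 drops 1)

4/3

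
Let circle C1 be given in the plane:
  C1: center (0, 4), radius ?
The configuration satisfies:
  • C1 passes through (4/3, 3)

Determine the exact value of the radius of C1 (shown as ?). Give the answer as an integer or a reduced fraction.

5/3

1. [C1∋P]  r_C1² − 25/9 = 0  ⇒  r_C1 = 5/3 (r>0 drops 1)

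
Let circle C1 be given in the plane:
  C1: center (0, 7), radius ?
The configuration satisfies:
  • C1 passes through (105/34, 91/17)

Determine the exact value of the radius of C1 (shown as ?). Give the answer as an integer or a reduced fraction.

7/2

1. [C1∋P]  r_C1² − 49/4 = 0  ⇒  r_C1 = 7/2 (r>0 drops 1)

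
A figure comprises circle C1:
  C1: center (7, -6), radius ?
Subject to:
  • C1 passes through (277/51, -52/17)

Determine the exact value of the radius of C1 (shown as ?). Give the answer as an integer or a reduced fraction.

1. [C1∋P]  r_C1² − 100/9 = 0  ⇒  r_C1 = 10/3 (r>0 drops 1)

10/3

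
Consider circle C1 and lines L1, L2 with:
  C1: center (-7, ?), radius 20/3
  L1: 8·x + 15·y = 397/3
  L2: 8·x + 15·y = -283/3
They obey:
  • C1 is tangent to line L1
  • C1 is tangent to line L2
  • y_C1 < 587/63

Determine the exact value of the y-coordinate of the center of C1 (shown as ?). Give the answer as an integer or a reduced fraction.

1. [C1‖L1]  y_C1² − (226/9)y_C1 + 905/9 = 0  ⇒  y_C1 = 5 or 181/9
2. [C1‖L2]  y_C1² + (46/9)y_C1 − 455/9 = 0  ⇒  y_C1 = -91/9 or 5

5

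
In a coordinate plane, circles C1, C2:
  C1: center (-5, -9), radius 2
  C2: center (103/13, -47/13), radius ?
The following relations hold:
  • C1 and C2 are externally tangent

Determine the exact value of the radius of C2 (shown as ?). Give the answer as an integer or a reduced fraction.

12

1. [ext C1·C2]  r_C2² + 4r_C2 − 192 = 0  ⇒  r_C2 = 12 (r>0 drops 1)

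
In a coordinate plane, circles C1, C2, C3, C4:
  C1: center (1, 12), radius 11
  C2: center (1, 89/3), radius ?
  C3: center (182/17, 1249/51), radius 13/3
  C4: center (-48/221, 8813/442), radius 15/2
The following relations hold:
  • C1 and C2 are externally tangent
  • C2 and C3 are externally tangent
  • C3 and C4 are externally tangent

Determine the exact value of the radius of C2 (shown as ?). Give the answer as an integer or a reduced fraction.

20/3

1. [ext C1·C2]  r_C2² + 22r_C2 − 1720/9 = 0  ⇒  r_C2 = 20/3 (r>0 drops 1)
2. [ext C2·C3]  r_C2² + (26/3)r_C2 − 920/9 = 0  ⇒  r_C2 = 20/3 (r>0 drops 1)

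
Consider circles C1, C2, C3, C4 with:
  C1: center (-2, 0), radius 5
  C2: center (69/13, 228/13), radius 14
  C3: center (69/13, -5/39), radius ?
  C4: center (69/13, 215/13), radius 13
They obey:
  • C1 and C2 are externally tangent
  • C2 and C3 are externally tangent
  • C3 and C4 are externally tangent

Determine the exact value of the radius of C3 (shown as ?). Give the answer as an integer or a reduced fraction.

11/3

1. [ext C2·C3]  r_C3² + 28r_C3 − 1045/9 = 0  ⇒  r_C3 = 11/3 (r>0 drops 1)
2. [ext C3·C4]  r_C3² + 26r_C3 − 979/9 = 0  ⇒  r_C3 = 11/3 (r>0 drops 1)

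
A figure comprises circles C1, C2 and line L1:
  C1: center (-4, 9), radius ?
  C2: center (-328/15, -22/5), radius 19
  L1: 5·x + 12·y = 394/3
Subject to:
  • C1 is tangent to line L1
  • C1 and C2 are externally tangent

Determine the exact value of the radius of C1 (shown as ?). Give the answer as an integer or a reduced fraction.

10/3

1. [C1‖L1]  r_C1² − 100/9 = 0  ⇒  r_C1 = 10/3 (r>0 drops 1)
2. [ext C1·C2]  r_C1² + 38r_C1 − 1240/9 = 0  ⇒  r_C1 = 10/3 (r>0 drops 1)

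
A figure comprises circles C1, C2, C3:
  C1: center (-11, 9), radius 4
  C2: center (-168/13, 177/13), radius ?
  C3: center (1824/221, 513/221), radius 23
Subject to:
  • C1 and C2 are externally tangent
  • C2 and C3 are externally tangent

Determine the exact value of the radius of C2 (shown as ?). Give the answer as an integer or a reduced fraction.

1. [ext C1·C2]  r_C2² + 8r_C2 − 9 = 0  ⇒  r_C2 = 1 (r>0 drops 1)
2. [ext C2·C3]  r_C2² + 46r_C2 − 47 = 0  ⇒  r_C2 = 1 (r>0 drops 1)

1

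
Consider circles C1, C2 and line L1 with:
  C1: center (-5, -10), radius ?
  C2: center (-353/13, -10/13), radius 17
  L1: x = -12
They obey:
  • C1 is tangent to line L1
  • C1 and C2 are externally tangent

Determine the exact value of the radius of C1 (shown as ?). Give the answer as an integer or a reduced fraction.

1. [C1‖L1]  r_C1² − 49 = 0  ⇒  r_C1 = 7 (r>0 drops 1)
2. [ext C1·C2]  r_C1² + 34r_C1 − 287 = 0  ⇒  r_C1 = 7 (r>0 drops 1)

7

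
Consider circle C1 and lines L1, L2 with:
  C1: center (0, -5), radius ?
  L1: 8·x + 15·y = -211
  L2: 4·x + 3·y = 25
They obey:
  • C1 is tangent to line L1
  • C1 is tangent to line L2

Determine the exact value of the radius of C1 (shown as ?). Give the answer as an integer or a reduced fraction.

8

1. [C1‖L1]  r_C1² − 64 = 0  ⇒  r_C1 = 8 (r>0 drops 1)
2. [C1‖L2]  r_C1² − 64 = 0  ⇒  r_C1 = 8 (r>0 drops 1)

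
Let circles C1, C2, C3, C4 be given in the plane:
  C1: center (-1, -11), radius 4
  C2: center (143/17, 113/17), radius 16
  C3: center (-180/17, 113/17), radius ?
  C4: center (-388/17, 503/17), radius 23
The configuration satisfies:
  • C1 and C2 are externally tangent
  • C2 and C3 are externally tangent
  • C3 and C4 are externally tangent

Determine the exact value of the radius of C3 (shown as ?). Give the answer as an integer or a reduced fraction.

1. [ext C2·C3]  r_C3² + 32r_C3 − 105 = 0  ⇒  r_C3 = 3 (r>0 drops 1)
2. [ext C3·C4]  r_C3² + 46r_C3 − 147 = 0  ⇒  r_C3 = 3 (r>0 drops 1)

3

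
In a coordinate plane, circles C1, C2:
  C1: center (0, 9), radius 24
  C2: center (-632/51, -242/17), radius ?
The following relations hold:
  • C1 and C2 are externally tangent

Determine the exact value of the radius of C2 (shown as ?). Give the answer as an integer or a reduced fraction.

7/3

1. [ext C1·C2]  r_C2² + 48r_C2 − 1057/9 = 0  ⇒  r_C2 = 7/3 (r>0 drops 1)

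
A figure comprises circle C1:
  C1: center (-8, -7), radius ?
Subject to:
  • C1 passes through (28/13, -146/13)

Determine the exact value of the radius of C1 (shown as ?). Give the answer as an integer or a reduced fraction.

11

1. [C1∋P]  r_C1² − 121 = 0  ⇒  r_C1 = 11 (r>0 drops 1)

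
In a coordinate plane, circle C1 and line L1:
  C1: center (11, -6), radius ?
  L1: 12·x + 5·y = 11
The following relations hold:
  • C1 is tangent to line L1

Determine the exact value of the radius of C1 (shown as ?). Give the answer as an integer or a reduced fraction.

7

1. [C1‖L1]  r_C1² − 49 = 0  ⇒  r_C1 = 7 (r>0 drops 1)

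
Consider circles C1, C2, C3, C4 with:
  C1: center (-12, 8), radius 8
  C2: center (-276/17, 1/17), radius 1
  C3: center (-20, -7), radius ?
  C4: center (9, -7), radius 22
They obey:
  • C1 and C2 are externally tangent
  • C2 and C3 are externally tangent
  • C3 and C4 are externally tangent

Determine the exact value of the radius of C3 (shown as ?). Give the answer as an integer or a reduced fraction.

7

1. [ext C2·C3]  r_C3² + 2r_C3 − 63 = 0  ⇒  r_C3 = 7 (r>0 drops 1)
2. [ext C3·C4]  r_C3² + 44r_C3 − 357 = 0  ⇒  r_C3 = 7 (r>0 drops 1)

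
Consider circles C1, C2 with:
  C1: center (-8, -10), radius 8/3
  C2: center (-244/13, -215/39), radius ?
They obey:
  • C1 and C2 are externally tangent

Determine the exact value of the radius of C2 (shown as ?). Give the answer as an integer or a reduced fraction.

9

1. [ext C1·C2]  r_C2² + (16/3)r_C2 − 129 = 0  ⇒  r_C2 = 9 (r>0 drops 1)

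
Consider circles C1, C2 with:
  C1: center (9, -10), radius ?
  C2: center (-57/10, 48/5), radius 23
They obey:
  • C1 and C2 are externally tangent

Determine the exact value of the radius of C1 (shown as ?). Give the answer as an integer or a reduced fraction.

1. [ext C1·C2]  r_C1² + 46r_C1 − 285/4 = 0  ⇒  r_C1 = 3/2 (r>0 drops 1)

3/2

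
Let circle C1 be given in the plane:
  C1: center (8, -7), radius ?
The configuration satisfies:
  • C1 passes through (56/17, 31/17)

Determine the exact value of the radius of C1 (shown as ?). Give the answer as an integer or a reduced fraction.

1. [C1∋P]  r_C1² − 100 = 0  ⇒  r_C1 = 10 (r>0 drops 1)

10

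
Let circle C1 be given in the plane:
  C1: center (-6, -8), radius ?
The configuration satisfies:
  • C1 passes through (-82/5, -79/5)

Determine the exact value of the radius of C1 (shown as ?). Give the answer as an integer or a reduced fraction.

13

1. [C1∋P]  r_C1² − 169 = 0  ⇒  r_C1 = 13 (r>0 drops 1)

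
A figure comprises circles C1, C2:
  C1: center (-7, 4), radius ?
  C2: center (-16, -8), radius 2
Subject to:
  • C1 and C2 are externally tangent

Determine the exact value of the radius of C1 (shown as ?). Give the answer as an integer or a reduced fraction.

1. [ext C1·C2]  r_C1² + 4r_C1 − 221 = 0  ⇒  r_C1 = 13 (r>0 drops 1)

13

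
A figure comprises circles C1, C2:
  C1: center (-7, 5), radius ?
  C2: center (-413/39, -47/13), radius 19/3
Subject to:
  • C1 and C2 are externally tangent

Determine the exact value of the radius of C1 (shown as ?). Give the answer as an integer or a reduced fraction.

1. [ext C1·C2]  r_C1² + (38/3)r_C1 − 47 = 0  ⇒  r_C1 = 3 (r>0 drops 1)

3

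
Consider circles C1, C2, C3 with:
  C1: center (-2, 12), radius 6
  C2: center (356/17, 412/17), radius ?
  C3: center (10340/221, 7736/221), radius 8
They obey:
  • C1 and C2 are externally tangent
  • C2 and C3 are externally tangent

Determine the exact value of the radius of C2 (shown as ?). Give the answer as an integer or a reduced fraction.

1. [ext C1·C2]  r_C2² + 12r_C2 − 640 = 0  ⇒  r_C2 = 20 (r>0 drops 1)
2. [ext C2·C3]  r_C2² + 16r_C2 − 720 = 0  ⇒  r_C2 = 20 (r>0 drops 1)

20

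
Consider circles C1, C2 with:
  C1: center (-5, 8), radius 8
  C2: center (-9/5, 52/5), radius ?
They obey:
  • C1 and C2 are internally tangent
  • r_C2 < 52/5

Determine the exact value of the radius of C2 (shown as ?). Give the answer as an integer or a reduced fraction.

4

1. [int C1,C2]  r_C2² − 16r_C2 + 48 = 0  ⇒  r_C2 = 4 or 12
2. given r_C2 < 52/5: keep 4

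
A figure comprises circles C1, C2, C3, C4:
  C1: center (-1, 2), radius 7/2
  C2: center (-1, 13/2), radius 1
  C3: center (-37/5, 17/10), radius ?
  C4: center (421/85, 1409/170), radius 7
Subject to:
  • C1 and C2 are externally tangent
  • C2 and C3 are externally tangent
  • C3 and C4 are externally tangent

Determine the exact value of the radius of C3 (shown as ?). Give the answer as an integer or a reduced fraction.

7

1. [ext C2·C3]  r_C3² + 2r_C3 − 63 = 0  ⇒  r_C3 = 7 (r>0 drops 1)
2. [ext C3·C4]  r_C3² + 14r_C3 − 147 = 0  ⇒  r_C3 = 7 (r>0 drops 1)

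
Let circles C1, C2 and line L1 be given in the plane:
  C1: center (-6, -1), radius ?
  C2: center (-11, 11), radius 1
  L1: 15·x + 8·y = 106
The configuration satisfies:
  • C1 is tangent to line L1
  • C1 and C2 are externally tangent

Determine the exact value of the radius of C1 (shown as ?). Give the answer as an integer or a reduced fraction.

12

1. [C1‖L1]  r_C1² − 144 = 0  ⇒  r_C1 = 12 (r>0 drops 1)
2. [ext C1·C2]  r_C1² + 2r_C1 − 168 = 0  ⇒  r_C1 = 12 (r>0 drops 1)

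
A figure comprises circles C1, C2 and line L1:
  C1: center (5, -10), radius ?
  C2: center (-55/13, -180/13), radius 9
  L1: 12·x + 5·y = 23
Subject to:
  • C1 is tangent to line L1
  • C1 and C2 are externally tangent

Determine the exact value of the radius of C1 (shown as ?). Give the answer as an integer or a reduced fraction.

1

1. [C1‖L1]  r_C1² − 1 = 0  ⇒  r_C1 = 1 (r>0 drops 1)
2. [ext C1·C2]  r_C1² + 18r_C1 − 19 = 0  ⇒  r_C1 = 1 (r>0 drops 1)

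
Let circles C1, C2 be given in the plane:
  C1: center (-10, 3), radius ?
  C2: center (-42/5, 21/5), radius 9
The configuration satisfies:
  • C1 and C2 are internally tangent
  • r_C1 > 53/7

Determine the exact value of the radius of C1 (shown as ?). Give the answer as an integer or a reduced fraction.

11

1. [int C1,C2]  r_C1² − 18r_C1 + 77 = 0  ⇒  r_C1 = 7 or 11
2. given r_C1 > 53/7: keep 11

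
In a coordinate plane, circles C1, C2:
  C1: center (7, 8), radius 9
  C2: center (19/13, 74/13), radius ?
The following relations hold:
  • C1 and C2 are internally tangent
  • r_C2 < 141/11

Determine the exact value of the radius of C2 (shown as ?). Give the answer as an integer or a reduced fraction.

3

1. [int C1,C2]  r_C2² − 18r_C2 + 45 = 0  ⇒  r_C2 = 3 or 15
2. given r_C2 < 141/11: keep 3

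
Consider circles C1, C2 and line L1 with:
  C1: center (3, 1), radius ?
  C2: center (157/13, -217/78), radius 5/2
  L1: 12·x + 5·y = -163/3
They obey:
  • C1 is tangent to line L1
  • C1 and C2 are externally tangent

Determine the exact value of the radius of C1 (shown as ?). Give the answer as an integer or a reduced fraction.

1. [C1‖L1]  r_C1² − 484/9 = 0  ⇒  r_C1 = 22/3 (r>0 drops 1)
2. [ext C1·C2]  r_C1² + 5r_C1 − 814/9 = 0  ⇒  r_C1 = 22/3 (r>0 drops 1)

22/3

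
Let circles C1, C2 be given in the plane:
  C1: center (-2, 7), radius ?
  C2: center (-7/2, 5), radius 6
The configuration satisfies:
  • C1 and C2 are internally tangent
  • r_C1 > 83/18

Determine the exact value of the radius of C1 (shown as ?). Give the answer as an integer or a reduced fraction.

1. [int C1,C2]  r_C1² − 12r_C1 + 119/4 = 0  ⇒  r_C1 = 7/2 or 17/2
2. given r_C1 > 83/18: keep 17/2

17/2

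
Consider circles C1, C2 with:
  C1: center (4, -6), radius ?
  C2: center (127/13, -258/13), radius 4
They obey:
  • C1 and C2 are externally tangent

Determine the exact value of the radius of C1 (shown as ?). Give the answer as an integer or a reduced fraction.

1. [ext C1·C2]  r_C1² + 8r_C1 − 209 = 0  ⇒  r_C1 = 11 (r>0 drops 1)

11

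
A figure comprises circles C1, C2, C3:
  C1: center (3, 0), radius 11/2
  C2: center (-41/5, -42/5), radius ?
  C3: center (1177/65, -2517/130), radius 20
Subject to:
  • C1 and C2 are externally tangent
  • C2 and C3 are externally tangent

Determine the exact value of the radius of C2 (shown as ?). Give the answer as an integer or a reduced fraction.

1. [ext C1·C2]  r_C2² + 11r_C2 − 663/4 = 0  ⇒  r_C2 = 17/2 (r>0 drops 1)
2. [ext C2·C3]  r_C2² + 40r_C2 − 1649/4 = 0  ⇒  r_C2 = 17/2 (r>0 drops 1)

17/2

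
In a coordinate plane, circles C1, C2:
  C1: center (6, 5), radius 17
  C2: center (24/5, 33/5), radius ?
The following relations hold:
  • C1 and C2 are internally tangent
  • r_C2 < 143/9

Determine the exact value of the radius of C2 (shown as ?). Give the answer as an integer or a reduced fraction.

15

1. [int C1,C2]  r_C2² − 34r_C2 + 285 = 0  ⇒  r_C2 = 15 or 19
2. given r_C2 < 143/9: keep 15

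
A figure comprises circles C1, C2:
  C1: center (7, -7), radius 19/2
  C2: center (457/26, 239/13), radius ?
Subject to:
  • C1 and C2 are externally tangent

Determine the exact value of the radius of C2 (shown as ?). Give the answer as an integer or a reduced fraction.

18

1. [ext C1·C2]  r_C2² + 19r_C2 − 666 = 0  ⇒  r_C2 = 18 (r>0 drops 1)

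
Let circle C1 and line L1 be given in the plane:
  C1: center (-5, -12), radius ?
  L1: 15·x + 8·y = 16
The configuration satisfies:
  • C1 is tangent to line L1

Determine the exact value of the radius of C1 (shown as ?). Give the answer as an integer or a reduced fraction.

1. [C1‖L1]  r_C1² − 121 = 0  ⇒  r_C1 = 11 (r>0 drops 1)

11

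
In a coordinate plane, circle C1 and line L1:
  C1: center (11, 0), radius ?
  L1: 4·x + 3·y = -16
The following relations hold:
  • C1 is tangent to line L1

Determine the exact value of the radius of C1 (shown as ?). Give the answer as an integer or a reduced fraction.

1. [C1‖L1]  r_C1² − 144 = 0  ⇒  r_C1 = 12 (r>0 drops 1)

12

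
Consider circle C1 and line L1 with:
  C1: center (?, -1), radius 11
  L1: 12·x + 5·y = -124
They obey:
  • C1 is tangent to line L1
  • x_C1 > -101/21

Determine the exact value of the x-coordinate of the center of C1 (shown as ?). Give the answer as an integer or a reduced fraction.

1. [C1‖L1]  x_C1² + (119/6)x_C1 − 131/3 = 0  ⇒  x_C1 = -131/6 or 2
2. given x_C1 > -101/21: keep 2

2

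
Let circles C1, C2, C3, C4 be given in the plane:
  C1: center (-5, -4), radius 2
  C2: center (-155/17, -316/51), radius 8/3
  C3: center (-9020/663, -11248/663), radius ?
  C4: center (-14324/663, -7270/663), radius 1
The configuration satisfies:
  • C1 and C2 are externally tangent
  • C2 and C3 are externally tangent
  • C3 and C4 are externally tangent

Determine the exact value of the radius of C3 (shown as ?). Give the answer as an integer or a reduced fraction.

9

1. [ext C2·C3]  r_C3² + (16/3)r_C3 − 129 = 0  ⇒  r_C3 = 9 (r>0 drops 1)
2. [ext C3·C4]  r_C3² + 2r_C3 − 99 = 0  ⇒  r_C3 = 9 (r>0 drops 1)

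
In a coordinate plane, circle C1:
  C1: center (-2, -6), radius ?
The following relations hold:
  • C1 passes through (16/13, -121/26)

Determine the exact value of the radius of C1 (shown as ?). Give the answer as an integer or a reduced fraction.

7/2

1. [C1∋P]  r_C1² − 49/4 = 0  ⇒  r_C1 = 7/2 (r>0 drops 1)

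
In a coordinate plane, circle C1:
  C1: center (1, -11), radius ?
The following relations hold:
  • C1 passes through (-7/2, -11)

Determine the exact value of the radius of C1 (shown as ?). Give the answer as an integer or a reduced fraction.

1. [C1∋P]  r_C1² − 81/4 = 0  ⇒  r_C1 = 9/2 (r>0 drops 1)

9/2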